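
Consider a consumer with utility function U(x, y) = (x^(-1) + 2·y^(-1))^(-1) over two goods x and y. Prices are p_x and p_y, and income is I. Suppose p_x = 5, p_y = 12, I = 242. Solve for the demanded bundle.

x* = 15.1682, y* = 13.8466

With the ratio pinned down, the budget gives x* = I/(p_x + p_y·(y/x)) and y* = (y/x)·x*.
Numerically y/x = 0.912871, so x* = 242/(5 + 12·0.912871) = 15.1682 and y* = 0.912871·15.1682 = 13.8466.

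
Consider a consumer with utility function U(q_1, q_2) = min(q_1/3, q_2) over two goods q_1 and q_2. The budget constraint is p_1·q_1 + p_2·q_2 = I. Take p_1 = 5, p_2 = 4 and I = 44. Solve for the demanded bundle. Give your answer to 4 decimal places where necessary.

q_1* = 6.9474, q_2* = 2.3158

Leontief preferences: the optimum is at the kink where q_1/3 = q_2/1, i.e. q_2 = (1/3)·q_1.
Budget: p_1·q_1 + p_2·(1/3)·q_1 = I, so (3·p_1 + p_2)·q_1 = 3·I.
Demand: q_1*(p_1,p_2,I) = 3·I/(3·p_1 + p_2), q_2* = I/(3·p_1 + p_2).
Here 3·5 + 4 = 19, giving q_1* = 6.9474 and q_2* = 2.3158.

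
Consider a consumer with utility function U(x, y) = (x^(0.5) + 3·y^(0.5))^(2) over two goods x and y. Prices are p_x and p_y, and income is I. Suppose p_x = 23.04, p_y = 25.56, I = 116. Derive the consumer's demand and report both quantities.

With the ratio pinned down, the budget gives x* = I/(p_x + p_y·(y/x)) and y* = (y/x)·x*.
Numerically y/x = 7.312835, so x* = 116/(23.04 + 25.56·7.312835) = 0.5525 and y* = 7.312835·0.5525 = 4.0403.

x* = 0.5525, y* = 4.0403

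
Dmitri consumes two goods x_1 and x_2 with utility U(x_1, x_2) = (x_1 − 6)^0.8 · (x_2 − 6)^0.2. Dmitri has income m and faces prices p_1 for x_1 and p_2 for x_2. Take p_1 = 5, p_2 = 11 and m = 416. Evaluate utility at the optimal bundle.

Discretionary income = 416 − 6·5 − 6·11 = 320; x_1* = 6 + 0.8·320/5 = 57.2; x_2* = 6 + 0.2·320/11 = 11.8182.
Utility at the optimum: U(57.2, 11.8182) = 33.1416.

V = 33.1416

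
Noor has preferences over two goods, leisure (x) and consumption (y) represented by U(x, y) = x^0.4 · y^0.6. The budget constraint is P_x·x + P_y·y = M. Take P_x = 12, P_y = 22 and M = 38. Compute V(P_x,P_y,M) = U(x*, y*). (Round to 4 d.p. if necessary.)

V = 1.123

MU_x/MU_y = (0.4·y)/(0.6·x); tangency sets this equal to P_x/P_y.
So 0.4·P_y·y = 0.6·P_x·x; combined with the budget, a share 0.4 of income goes to x.
Demand: x*(P_x,P_y,M) = 0.4·M/P_x and y* = 0.6·M/P_y.
At P_x=12, P_y=22, M=38: x* = 0.4·38/12 = 1.2667, y* = 1.0364.
Utility at the optimum: U(1.2667, 1.0364) = 1.123.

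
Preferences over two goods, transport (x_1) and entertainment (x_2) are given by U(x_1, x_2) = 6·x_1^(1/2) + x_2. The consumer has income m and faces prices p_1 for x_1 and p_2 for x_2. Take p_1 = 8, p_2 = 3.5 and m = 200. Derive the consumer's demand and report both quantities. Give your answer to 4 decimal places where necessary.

x_1* = 1.7227, x_2* = 53.2054

Set MRS = p_1/p_2: 3·x_1^(−1/2) = p_1/p_2.
Thus x_1* = (3·p_2/p_1)² — independent of m — with the rest of income spent on x_2.
Plugging in: x_1* = (3·3.5/8)² = 1.7227, x_2* = 53.2054.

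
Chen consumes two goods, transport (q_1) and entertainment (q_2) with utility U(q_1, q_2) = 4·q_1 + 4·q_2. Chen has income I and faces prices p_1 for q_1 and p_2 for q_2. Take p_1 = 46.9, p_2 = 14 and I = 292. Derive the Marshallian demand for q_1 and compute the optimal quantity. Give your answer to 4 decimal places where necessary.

Linear utility — the consumer picks whichever good has higher MU/price: 4/46.9 = 0.0853 vs 4/14 = 0.2857.
q_2 gives more utility per dollar, so spend all income on q_2: q_2* = I/p_2, q_1* = 0.
Numerically: q_1* = 0, q_2* = 20.8571.

q_1* = 0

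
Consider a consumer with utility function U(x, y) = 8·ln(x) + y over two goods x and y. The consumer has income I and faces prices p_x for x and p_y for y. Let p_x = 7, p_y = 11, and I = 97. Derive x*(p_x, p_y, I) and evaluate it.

So x*(p_x,p_y) = 8·p_y/p_x, independent of income; and y* = (I − 8·p_y)/p_y.
At the given prices: x* = 8·11/7 = 12.5714.

x* = 12.5714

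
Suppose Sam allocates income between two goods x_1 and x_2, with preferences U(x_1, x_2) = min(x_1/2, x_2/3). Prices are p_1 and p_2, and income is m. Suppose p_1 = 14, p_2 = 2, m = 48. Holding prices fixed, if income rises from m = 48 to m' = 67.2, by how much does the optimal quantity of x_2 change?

Demand: x_1*(p_1,p_2,m) = 2·m/(2·p_1 + 3·p_2), x_2* = 3·m/(2·p_1 + 3·p_2).
Here 2·14 + 3·2 = 34, giving x_2* = 4.2353.
At m' = 67.2: x_2* = 5.9294. Change: 5.9294 − 4.2353 = 1.6941.

Δx_2* = 1.6941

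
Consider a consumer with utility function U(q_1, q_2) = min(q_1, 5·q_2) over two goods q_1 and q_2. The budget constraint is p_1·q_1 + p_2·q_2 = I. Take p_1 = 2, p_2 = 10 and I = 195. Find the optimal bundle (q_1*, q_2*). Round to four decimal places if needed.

Leontief preferences: the optimum is at the kink where q_1/5 = q_2/1, i.e. q_2 = (1/5)·q_1.
Budget: p_1·q_1 + p_2·(1/5)·q_1 = I, so (5·p_1 + p_2)·q_1 = 5·I.
Demand: q_1*(p_1,p_2,I) = 5·I/(5·p_1 + p_2), q_2* = I/(5·p_1 + p_2).
Here 5·2 + 10 = 20, giving q_1* = 48.75 and q_2* = 9.75.

q_1* = 48.75, q_2* = 9.75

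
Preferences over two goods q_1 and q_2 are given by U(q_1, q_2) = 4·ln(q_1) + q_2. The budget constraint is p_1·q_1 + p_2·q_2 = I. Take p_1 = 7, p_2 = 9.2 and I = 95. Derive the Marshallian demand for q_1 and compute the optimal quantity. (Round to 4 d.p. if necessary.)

At the given prices: q_1* = 4·9.2/7 = 5.2571.

q_1* = 5.2571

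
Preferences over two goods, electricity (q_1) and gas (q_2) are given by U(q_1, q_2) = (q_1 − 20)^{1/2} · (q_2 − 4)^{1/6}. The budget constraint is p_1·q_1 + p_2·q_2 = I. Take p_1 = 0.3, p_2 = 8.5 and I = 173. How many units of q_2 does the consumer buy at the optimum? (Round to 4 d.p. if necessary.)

After buying the subsistence bundle (20, 4), a share 0.75 of the remaining income goes to q_1: q_1* = 20 + 0.75·(I − 20p_1 − 4p_2)/p_1.
Discretionary income = 173 − 20·0.3 − 4·8.5 = 133; q_2* = 4 + 0.25·133/8.5 = 7.9118.

q_2* = 7.9118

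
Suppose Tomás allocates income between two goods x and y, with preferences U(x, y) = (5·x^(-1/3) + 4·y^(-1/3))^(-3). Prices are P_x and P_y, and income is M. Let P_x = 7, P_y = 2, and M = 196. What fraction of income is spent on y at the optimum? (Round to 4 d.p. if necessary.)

MU_x ∝ 5·x^(-4/3), MU_y ∝ 4·y^(-4/3), so MRS = (5/4)·(y/x)^(4/3) = P_x/P_y.
Solve for the ratio: y/x = [(4/5)·P_x/P_y]^(0.75).
Substitute y = (y/x)·x into the budget: x* = M/(P_x + P_y·(y/x)).
Numerically y/x = 2.164554, so x* = 196/(7 + 2·2.164554) = 17.3006 and y* = 2.164554·17.3006 = 37.448.
Expenditure on y: 2·37.448 = 74.896; share = 0.3821.

share on y = 0.3821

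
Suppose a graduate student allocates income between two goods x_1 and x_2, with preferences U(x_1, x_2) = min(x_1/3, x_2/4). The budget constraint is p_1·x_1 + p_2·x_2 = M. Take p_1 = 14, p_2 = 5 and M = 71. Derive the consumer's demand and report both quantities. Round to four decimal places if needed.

With perfect complements, no substitution: consume in ratio x_1:x_2 = 3:4.
Budget: p_1·x_1 + p_2·(4/3)·x_1 = M, so (3·p_1 + 4·p_2)·x_1 = 3·M.
Demand: x_1*(p_1,p_2,M) = 3·M/(3·p_1 + 4·p_2), x_2* = 4·M/(3·p_1 + 4·p_2).
Here 3·14 + 4·5 = 62, giving x_1* = 3.4355 and x_2* = 4.5806.

x_1* = 3.4355, x_2* = 4.5806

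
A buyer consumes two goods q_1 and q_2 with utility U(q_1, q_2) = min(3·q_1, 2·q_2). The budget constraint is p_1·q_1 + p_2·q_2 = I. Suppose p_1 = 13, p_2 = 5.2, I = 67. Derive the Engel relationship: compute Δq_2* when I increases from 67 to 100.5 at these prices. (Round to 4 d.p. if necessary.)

Δq_2* = 2.4159

Leontief preferences: the optimum is at the kink where q_1/2 = q_2/3, i.e. q_2 = (3/2)·q_1.
Budget: p_1·q_1 + p_2·(3/2)·q_1 = I, so (2·p_1 + 3·p_2)·q_1 = 2·I.
Demand: q_1*(p_1,p_2,I) = 2·I/(2·p_1 + 3·p_2), q_2* = 3·I/(2·p_1 + 3·p_2).
Here 2·13 + 3·5.2 = 41.6, giving q_2* = 4.8317.
At I' = 100.5: q_2* = 7.2476. Change: 7.2476 − 4.8317 = 2.4159.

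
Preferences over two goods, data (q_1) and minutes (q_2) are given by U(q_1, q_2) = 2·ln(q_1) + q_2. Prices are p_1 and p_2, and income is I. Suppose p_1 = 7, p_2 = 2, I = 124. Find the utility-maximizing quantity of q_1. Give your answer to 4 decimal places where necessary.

q_1* = 0.5714

At the given prices: q_1* = 2·2/7 = 0.5714.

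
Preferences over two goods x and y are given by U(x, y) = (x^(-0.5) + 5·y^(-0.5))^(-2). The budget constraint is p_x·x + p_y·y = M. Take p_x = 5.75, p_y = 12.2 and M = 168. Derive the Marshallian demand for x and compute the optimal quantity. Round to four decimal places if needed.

From the CES first-order condition, (1/5)·(y/x)^(1.5) = p_x/p_y.
Hence y/x = (5·p_x/p_y)^(1/(1.5)), i.e. raised to the 2/3 power.
With the ratio pinned down, the budget gives x* = M/(p_x + p_y·(y/x)) and y* = (y/x)·x*.
Numerically y/x = 1.770865, so x* = 168/(5.75 + 12.2·1.770865) = 6.1416.

x* = 6.1416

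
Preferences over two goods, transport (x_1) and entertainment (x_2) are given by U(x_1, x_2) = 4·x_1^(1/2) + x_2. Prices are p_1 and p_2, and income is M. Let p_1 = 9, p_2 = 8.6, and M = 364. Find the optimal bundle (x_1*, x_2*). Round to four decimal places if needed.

x_1* = 3.6523, x_2* = 38.5034

MU_x_1 = 2/√x_1, MU_x_2 = 1. Tangency: 2/√x_1 = p_1/p_2.
Thus x_1* = (2·p_2/p_1)² — independent of M — with the rest of income spent on x_2.
Plugging in: x_1* = (2·8.6/9)² = 3.6523, x_2* = 38.5034.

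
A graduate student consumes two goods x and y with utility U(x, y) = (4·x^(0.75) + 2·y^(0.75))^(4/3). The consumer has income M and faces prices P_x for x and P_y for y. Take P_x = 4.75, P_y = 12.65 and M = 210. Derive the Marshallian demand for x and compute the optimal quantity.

x* = 44.0647

From the CES first-order condition, 2·(y/x)^(0.25) = P_x/P_y.
Hence y/x = ((1/2)·P_x/P_y)^(1/(0.25)), i.e. raised to the 4 power.
Substitute y = (y/x)·x into the budget: x* = M/(P_x + P_y·(y/x)).
Numerically y/x = 0.001242, so x* = 210/(4.75 + 12.65·0.001242) = 44.0647.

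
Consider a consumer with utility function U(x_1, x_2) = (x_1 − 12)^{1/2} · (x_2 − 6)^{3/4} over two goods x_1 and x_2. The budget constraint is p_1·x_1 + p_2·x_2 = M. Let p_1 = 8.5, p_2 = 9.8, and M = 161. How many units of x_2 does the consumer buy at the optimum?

x_2* = 6.0122

This is Cobb-Douglas in (x_1−12, x_2−6): tangency gives 0.5·p_2·(x_2−6) = 0.75·p_1·(x_1−12).
After buying the subsistence bundle (12, 6), a share 0.4 of the remaining income goes to x_1: x_1* = 12 + 0.4·(M − 12p_1 − 6p_2)/p_1.
Discretionary income = 161 − 12·8.5 − 6·9.8 = 0.2; x_2* = 6 + 0.6·0.2/9.8 = 6.0122.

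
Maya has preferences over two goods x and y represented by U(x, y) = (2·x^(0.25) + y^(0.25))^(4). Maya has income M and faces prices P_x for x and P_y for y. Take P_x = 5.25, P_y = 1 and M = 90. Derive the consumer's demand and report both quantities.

x* = 10.1453, y* = 36.7371

From the CES first-order condition, 2·(y/x)^(0.75) = P_x/P_y.
Hence y/x = ((1/2)·P_x/P_y)^(1/(0.75)), i.e. raised to the 4/3 power.
Substitute y = (y/x)·x into the budget: x* = M/(P_x + P_y·(y/x)).
Numerically y/x = 3.621088, so x* = 90/(5.25 + 1·3.621088) = 10.1453 and y* = 3.621088·10.1453 = 36.7371.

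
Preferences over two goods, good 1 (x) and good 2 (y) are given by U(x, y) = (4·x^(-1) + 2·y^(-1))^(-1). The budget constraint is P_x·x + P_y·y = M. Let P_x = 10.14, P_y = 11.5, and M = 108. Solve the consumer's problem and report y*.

Substitute y = (y/x)·x into the budget: x* = M/(P_x + P_y·(y/x)).
Numerically y/x = 0.66398, so x* = 108/(10.14 + 11.5·0.66398) = 6.0757 and y* = 0.66398·6.0757 = 4.0341.

y* = 4.0341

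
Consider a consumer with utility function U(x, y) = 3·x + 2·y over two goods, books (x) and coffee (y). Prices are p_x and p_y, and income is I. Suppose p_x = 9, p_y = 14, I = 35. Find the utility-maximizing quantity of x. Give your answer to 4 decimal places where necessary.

Linear utility — the consumer picks whichever good has higher MU/price: 3/9 = 0.3333 vs 2/14 = 0.1429.
x gives more utility per dollar, so spend all income on x: x* = I/p_x, y* = 0.
Numerically: x* = 3.8889, y* = 0.

x* = 3.8889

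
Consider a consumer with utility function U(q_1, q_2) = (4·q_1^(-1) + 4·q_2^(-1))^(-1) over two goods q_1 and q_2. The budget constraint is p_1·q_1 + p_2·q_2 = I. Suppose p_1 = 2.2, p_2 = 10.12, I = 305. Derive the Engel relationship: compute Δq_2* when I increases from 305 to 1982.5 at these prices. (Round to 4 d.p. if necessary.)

MRS = MU_q_1/MU_q_2 = (q_2/q_1)^(2). Set equal to p_1/p_2.
Hence q_2/q_1 = (p_1/p_2)^(1/(2)), i.e. raised to the 0.5 power.
Substitute q_2 = (q_2/q_1)·q_1 into the budget: q_1* = I/(p_1 + p_2·(q_2/q_1)).
Numerically q_2/q_1 = 0.466252, so q_1* = 305/(2.2 + 10.12·0.466252) = 44.0849 and q_2* = 0.466252·44.0849 = 20.5547.
At I' = 1982.5: q_2* = 133.6054. Change: 133.6054 − 20.5547 = 113.0507.

Δq_2* = 113.0507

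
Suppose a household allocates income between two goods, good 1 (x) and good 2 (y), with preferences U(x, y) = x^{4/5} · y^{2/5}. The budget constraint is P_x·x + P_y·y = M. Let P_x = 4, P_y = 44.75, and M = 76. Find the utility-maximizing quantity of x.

Tangency: MRS = 2·y/x = P_x/P_y.
Rearranging, P_y·y = (1/2)·P_x·x. Substituting into the budget gives P_x·x·(1 + (1/2)) = M.
Demand: x*(P_x,P_y,M) = 2/3·M/P_x and y* = 1/3·M/P_y.
At P_x=4, P_y=44.75, M=76: x* = 2/3·76/4 = 12.6667.

x* = 12.6667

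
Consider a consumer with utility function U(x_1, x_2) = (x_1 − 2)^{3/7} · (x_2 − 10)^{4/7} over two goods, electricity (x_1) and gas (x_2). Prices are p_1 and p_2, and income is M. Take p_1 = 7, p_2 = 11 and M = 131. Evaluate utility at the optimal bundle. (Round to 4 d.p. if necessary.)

V = 0.3902

Let x_1' = x_1−2, x_2' = x_2−10. MRS = (3/4)·x_2'/x_1' = p_1/p_2.
Substituting into the budget: x_1* = 2 + 3/7·(M − 2·p_1 − 10·p_2)/p_1, and x_2* = 10 + 4/7·(…)/p_2.
Discretionary income = 131 − 2·7 − 10·11 = 7; x_1* = 2 + 3/7·7/7 = 2.4286; x_2* = 10 + 4/7·7/11 = 10.3636.
Utility at the optimum: U(2.4286, 10.3636) = 0.3902.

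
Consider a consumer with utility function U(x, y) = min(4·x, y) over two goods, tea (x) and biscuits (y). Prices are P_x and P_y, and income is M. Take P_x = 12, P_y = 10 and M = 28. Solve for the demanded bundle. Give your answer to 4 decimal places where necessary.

x* = 0.5385, y* = 2.1538

With perfect complements, no substitution: consume in ratio x:y = 1:4.
Budget: P_x·x + P_y·4·x = M, so (P_x + 4·P_y)·x = M.
Demand: x*(P_x,P_y,M) = M/(P_x + 4·P_y), y* = 4·M/(P_x + 4·P_y).
Here 12 + 4·10 = 52, giving x* = 0.5385 and y* = 2.1538.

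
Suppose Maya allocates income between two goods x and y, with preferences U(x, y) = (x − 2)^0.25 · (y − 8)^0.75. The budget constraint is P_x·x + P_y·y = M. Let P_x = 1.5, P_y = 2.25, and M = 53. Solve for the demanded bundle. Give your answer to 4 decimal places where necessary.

Substituting into the budget: x* = 2 + 0.25·(M − 2·P_x − 8·P_y)/P_x, and y* = 8 + 0.75·(…)/P_y.
Discretionary income = 53 − 2·1.5 − 8·2.25 = 32; x* = 2 + 0.25·32/1.5 = 7.3333; y* = 8 + 0.75·32/2.25 = 18.6667.

x* = 7.3333, y* = 18.6667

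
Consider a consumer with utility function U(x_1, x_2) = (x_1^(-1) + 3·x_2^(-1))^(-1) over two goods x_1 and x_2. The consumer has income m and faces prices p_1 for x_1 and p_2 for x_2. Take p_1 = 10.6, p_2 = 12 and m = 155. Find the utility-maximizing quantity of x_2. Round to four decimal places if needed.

MRS = MU_x_1/MU_x_2 = (1/3)·(x_2/x_1)^(2). Set equal to p_1/p_2.
Hence x_2/x_1 = (3·p_1/p_2)^(1/(2)), i.e. raised to the 0.5 power.
Substitute x_2 = (x_2/x_1)·x_1 into the budget: x_1* = m/(p_1 + p_2·(x_2/x_1)).
Numerically x_2/x_1 = 1.627882, so x_1* = 155/(10.6 + 12·1.627882) = 5.1436 and x_2* = 1.627882·5.1436 = 8.3732.

x_2* = 8.3732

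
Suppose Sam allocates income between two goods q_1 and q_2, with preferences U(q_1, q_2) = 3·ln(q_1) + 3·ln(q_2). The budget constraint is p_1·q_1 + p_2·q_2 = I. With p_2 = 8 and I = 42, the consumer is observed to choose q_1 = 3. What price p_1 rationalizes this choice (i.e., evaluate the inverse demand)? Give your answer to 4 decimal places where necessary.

p_1 = 7

The MRS is q_2/q_1. Set MRS = p_1/p_2.
Rearranging, p_2·q_2 = p_1·q_1. Substituting into the budget gives p_1·q_1·(1 + 1) = I.
Demand: q_1*(p_1,p_2,I) = 0.5·I/p_1 and q_2* = 0.5·I/p_2.
Set q_1* = 3 in the demand function and solve for p_1: p_1 = 7.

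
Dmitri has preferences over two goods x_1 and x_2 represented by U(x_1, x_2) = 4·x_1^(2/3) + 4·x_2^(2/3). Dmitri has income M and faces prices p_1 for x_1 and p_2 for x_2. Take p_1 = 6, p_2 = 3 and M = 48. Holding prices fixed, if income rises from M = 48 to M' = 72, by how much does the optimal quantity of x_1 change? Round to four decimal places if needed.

MRS = MU_x_1/MU_x_2 = (x_2/x_1)^(1/3). Set equal to p_1/p_2.
Hence x_2/x_1 = (p_1/p_2)^(1/(1/3)), i.e. raised to the 3 power.
Substitute x_2 = (x_2/x_1)·x_1 into the budget: x_1* = M/(p_1 + p_2·(x_2/x_1)).
Numerically x_2/x_1 = 8, so x_1* = 48/(6 + 3·8) = 1.6.
At M' = 72: x_1* = 2.4. Change: 2.4 − 1.6 = 0.8.

Δx_1* = 0.8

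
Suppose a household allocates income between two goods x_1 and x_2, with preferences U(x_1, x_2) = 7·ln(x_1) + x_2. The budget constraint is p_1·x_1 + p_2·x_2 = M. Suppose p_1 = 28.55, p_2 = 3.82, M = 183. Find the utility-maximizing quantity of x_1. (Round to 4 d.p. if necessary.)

x_1* = 0.9366

Set MRS = p_1/p_2: (7/x_1)/1 = p_1/p_2.
So x_1*(p_1,p_2) = 7·p_2/p_1, independent of income; and x_2* = (M − 7·p_2)/p_2.
At the given prices: x_1* = 7·3.82/28.55 = 0.9366.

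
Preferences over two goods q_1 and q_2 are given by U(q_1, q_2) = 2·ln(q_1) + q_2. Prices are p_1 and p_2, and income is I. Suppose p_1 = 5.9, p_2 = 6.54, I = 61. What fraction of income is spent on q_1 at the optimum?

share on q_1 = 0.2144

MU_q_1 = 2/q_1, MU_q_2 = 1. Tangency: 2/q_1 = p_1/p_2.
So q_1*(p_1,p_2) = 2·p_2/p_1, independent of income; and q_2* = (I − 2·p_2)/p_2.
At the given prices: q_1* = 2·6.54/5.9 = 2.2169, and q_2* = 7.3272.
Expenditure on q_1: 5.9·2.2169 = 13.08; share = 0.2144.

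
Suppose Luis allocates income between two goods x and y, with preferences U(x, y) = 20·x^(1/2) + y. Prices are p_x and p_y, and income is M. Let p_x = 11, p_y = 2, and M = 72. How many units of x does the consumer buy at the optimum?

Set MRS = p_x/p_y: 10·x^(−1/2) = p_x/p_y.
Thus x* = (10·p_y/p_x)² — independent of M — with the rest of income spent on y.
Plugging in: x* = (10·2/11)² = 3.3058.

x* = 3.3058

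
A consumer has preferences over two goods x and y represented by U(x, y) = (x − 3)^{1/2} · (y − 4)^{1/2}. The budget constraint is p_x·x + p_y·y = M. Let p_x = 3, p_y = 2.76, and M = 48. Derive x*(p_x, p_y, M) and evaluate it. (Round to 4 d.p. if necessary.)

MRS = (y−4)/(x−3). Tangency with p_x/p_y gives y−4 = (p_x/p_y)·(x−3).
Substituting into the budget: x* = 3 + 0.5·(M − 3·p_x − 4·p_y)/p_x, and y* = 4 + 0.5·(…)/p_y.
Discretionary income = 48 − 3·3 − 4·2.76 = 27.96; x* = 3 + 0.5·27.96/3 = 7.66.

x* = 7.66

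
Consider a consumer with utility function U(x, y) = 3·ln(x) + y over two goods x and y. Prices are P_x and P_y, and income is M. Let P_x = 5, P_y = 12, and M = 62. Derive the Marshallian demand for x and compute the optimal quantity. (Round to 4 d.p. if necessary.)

Set MRS = P_x/P_y: (3/x)/1 = P_x/P_y.
So x*(P_x,P_y) = 3·P_y/P_x, independent of income; and y* = (M − 3·P_y)/P_y.
At the given prices: x* = 3·12/5 = 7.2.

x* = 7.2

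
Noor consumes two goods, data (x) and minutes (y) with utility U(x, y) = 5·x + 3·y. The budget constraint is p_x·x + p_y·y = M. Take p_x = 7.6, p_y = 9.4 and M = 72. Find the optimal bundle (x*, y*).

Perfect substitutes: compare marginal utility per dollar. 5/p_x vs 3/p_y → 0.6579 vs 0.3191.
x gives more utility per dollar, so spend all income on x: x* = M/p_x, y* = 0.
Numerically: x* = 9.4737, y* = 0.

x* = 9.4737, y* = 0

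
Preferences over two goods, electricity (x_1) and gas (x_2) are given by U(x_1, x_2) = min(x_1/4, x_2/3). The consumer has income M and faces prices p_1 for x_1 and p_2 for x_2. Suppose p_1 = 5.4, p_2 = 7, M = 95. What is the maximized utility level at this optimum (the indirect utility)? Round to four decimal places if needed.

V = 2.23

Leontief preferences: the optimum is at the kink where x_1/4 = x_2/3, i.e. x_2 = (3/4)·x_1.
Budget: p_1·x_1 + p_2·(3/4)·x_1 = M, so (4·p_1 + 3·p_2)·x_1 = 4·M.
Demand: x_1*(p_1,p_2,M) = 4·M/(4·p_1 + 3·p_2), x_2* = 3·M/(4·p_1 + 3·p_2).
Here 4·5.4 + 3·7 = 42.6, giving x_1* = 8.9202 and x_2* = 6.6901.
Utility at the optimum: U(8.9202, 6.6901) = 2.23.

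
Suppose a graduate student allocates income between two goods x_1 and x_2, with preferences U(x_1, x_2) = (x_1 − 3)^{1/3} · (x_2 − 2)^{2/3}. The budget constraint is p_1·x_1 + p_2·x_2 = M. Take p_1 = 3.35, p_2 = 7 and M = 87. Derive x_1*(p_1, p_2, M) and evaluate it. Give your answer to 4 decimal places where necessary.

x_1* = 9.2637

This is Cobb-Douglas in (x_1−3, x_2−2): tangency gives 1/3·p_2·(x_2−2) = 2/3·p_1·(x_1−3).
Substituting into the budget: x_1* = 3 + 1/3·(M − 3·p_1 − 2·p_2)/p_1, and x_2* = 2 + 2/3·(…)/p_2.
Discretionary income = 87 − 3·3.35 − 2·7 = 62.95; x_1* = 3 + 1/3·62.95/3.35 = 9.2637.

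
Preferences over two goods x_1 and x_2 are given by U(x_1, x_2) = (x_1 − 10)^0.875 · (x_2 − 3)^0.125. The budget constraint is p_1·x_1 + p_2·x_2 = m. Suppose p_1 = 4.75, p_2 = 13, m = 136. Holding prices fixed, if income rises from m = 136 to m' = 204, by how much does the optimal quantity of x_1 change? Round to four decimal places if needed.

Let x_1' = x_1−10, x_2' = x_2−3. MRS = 7·x_2'/x_1' = p_1/p_2.
After buying the subsistence bundle (10, 3), a share 0.875 of the remaining income goes to x_1: x_1* = 10 + 0.875·(m − 10p_1 − 3p_2)/p_1.
Discretionary income = 136 − 10·4.75 − 3·13 = 49.5; x_1* = 10 + 0.875·49.5/4.75 = 19.1184.
At m' = 204: x_1* = 31.6447. Change: 31.6447 − 19.1184 = 12.5263.

Δx_1* = 12.5263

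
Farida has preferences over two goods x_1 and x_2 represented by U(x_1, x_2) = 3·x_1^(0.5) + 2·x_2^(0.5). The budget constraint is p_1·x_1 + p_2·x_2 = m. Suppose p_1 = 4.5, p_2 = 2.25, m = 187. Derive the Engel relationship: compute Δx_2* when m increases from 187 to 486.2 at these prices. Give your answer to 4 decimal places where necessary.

MRS = MU_x_1/MU_x_2 = (3/2)·(x_2/x_1)^(0.5). Set equal to p_1/p_2.
Solve for the ratio: x_2/x_1 = [(2/3)·p_1/p_2]^(2).
With the ratio pinned down, the budget gives x_1* = m/(p_1 + p_2·(x_2/x_1)) and x_2* = (x_2/x_1)·x_1*.
Numerically x_2/x_1 = 1.777778, so x_1* = 187/(4.5 + 2.25·1.777778) = 22 and x_2* = 1.777778·22 = 39.1111.
At m' = 486.2: x_2* = 101.6889. Change: 101.6889 − 39.1111 = 62.5778.

Δx_2* = 62.5778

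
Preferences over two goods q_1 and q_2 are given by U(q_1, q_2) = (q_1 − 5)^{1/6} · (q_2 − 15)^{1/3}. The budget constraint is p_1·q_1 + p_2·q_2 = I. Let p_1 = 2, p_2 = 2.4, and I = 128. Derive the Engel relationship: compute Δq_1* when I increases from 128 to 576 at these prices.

MRS = (1/2)·(q_2−15)/(q_1−5). Tangency with p_1/p_2 gives q_2−15 = 2·(p_1/p_2)·(q_1−5).
Substituting into the budget: q_1* = 5 + 1/3·(I − 5·p_1 − 15·p_2)/p_1, and q_2* = 15 + 2/3·(…)/p_2.
Discretionary income = 128 − 5·2 − 15·2.4 = 82; q_1* = 5 + 1/3·82/2 = 18.6667.
At I' = 576: q_1* = 93.3333. Change: 93.3333 − 18.6667 = 74.6667.

Δq_1* = 74.6667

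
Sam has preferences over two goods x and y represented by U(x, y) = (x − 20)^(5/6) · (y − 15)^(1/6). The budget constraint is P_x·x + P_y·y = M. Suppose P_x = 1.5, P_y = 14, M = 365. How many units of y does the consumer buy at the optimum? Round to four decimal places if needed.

y* = 16.4881

Let x' = x−20, y' = y−15. MRS = 5·y'/x' = P_x/P_y.
Substituting into the budget: x* = 20 + 5/6·(M − 20·P_x − 15·P_y)/P_x, and y* = 15 + 1/6·(…)/P_y.
Discretionary income = 365 − 20·1.5 − 15·14 = 125; y* = 15 + 1/6·125/14 = 16.4881.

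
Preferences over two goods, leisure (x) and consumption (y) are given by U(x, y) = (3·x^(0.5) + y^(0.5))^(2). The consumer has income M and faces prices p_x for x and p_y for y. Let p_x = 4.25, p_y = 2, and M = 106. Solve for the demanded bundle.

MU_x ∝ 3·x^(-0.5), MU_y ∝ y^(-0.5), so MRS = 3·(y/x)^(0.5) = p_x/p_y.
Solve for the ratio: y/x = [(1/3)·p_x/p_y]^(2).
Substitute y = (y/x)·x into the budget: x* = M/(p_x + p_y·(y/x)).
Numerically y/x = 0.501736, so x* = 106/(4.25 + 2·0.501736) = 20.1771 and y* = 0.501736·20.1771 = 10.1236.

x* = 20.1771, y* = 10.1236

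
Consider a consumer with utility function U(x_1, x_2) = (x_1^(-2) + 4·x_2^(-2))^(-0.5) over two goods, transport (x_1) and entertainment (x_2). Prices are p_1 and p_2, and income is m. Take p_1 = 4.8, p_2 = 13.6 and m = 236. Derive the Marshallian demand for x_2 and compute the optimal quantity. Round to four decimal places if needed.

x_2* = 13.2

MRS = MU_x_1/MU_x_2 = (1/4)·(x_2/x_1)^(3). Set equal to p_1/p_2.
Hence x_2/x_1 = (4·p_1/p_2)^(1/(3)), i.e. raised to the 1/3 power.
With the ratio pinned down, the budget gives x_1* = m/(p_1 + p_2·(x_2/x_1)) and x_2* = (x_2/x_1)·x_1*.
Numerically x_2/x_1 = 1.121814, so x_1* = 236/(4.8 + 13.6·1.121814) = 11.7667 and x_2* = 1.121814·11.7667 = 13.2.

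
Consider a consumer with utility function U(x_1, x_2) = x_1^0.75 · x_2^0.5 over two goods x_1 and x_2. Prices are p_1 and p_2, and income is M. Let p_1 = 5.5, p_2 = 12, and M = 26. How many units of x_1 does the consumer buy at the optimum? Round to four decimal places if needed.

Tangency: MRS = (3/2)·x_2/x_1 = p_1/p_2.
So 0.75·p_2·x_2 = 0.5·p_1·x_1; combined with the budget, a share 0.6 of income goes to x_1.
Demand: x_1*(p_1,p_2,M) = 0.6·M/p_1 and x_2* = 0.4·M/p_2.
At p_1=5.5, p_2=12, M=26: x_1* = 0.6·26/5.5 = 2.8364.

x_1* = 2.8364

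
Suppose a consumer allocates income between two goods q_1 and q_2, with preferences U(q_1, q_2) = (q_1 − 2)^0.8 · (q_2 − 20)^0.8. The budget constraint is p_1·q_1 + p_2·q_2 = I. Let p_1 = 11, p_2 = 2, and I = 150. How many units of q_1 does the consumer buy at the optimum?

This is Cobb-Douglas in (q_1−2, q_2−20): tangency gives 0.8·p_2·(q_2−20) = 0.8·p_1·(q_1−2).
After buying the subsistence bundle (2, 20), a share 0.5 of the remaining income goes to q_1: q_1* = 2 + 0.5·(I − 2p_1 − 20p_2)/p_1.
Discretionary income = 150 − 2·11 − 20·2 = 88; q_1* = 2 + 0.5·88/11 = 6.

q_1* = 6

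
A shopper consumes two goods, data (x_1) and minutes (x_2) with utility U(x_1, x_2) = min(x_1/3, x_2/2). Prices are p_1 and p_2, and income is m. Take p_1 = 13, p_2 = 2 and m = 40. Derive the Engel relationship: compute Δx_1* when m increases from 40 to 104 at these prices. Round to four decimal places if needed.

Leontief preferences: the optimum is at the kink where x_1/3 = x_2/2, i.e. x_2 = (2/3)·x_1.
Budget: p_1·x_1 + p_2·(2/3)·x_1 = m, so (3·p_1 + 2·p_2)·x_1 = 3·m.
Demand: x_1*(p_1,p_2,m) = 3·m/(3·p_1 + 2·p_2), x_2* = 2·m/(3·p_1 + 2·p_2).
Here 3·13 + 2·2 = 43, giving x_1* = 2.7907.
At m' = 104: x_1* = 7.2558. Change: 7.2558 − 2.7907 = 4.4651.

Δx_1* = 4.4651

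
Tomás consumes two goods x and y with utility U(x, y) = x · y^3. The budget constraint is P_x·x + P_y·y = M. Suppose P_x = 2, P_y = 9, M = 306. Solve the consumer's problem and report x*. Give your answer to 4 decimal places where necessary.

x* = 38.25

MU_x/MU_y = (y)/(3·x); tangency sets this equal to P_x/P_y.
Rearranging, P_y·y = 3·P_x·x. Substituting into the budget gives P_x·x·(1 + 3) = M.
Demand: x*(P_x,P_y,M) = 0.25·M/P_x and y* = 0.75·M/P_y.
At P_x=2, P_y=9, M=306: x* = 0.25·306/2 = 38.25.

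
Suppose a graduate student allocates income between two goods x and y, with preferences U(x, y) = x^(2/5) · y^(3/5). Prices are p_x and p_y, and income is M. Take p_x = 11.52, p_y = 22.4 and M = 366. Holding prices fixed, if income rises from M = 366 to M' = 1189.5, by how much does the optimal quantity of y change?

Δy* = 22.058

Tangency: MRS = (2/3)·y/x = p_x/p_y.
So 0.4·p_y·y = 0.6·p_x·x; combined with the budget, a share 0.4 of income goes to x.
Demand: x*(p_x,p_y,M) = 0.4·M/p_x and y* = 0.6·M/p_y.
At p_x=11.52, p_y=22.4, M=366: y* = 0.6·366/22.4 = 9.8036.
At M' = 1189.5: y* = 31.8616. Change: 31.8616 − 9.8036 = 22.058.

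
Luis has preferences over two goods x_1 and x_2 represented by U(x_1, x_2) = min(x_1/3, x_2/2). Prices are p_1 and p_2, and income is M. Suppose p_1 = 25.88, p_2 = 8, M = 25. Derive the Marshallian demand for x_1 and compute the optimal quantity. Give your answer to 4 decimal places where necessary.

Leontief preferences: the optimum is at the kink where x_1/3 = x_2/2, i.e. x_2 = (2/3)·x_1.
Budget: p_1·x_1 + p_2·(2/3)·x_1 = M, so (3·p_1 + 2·p_2)·x_1 = 3·M.
Demand: x_1*(p_1,p_2,M) = 3·M/(3·p_1 + 2·p_2), x_2* = 2·M/(3·p_1 + 2·p_2).
Here 3·25.88 + 2·8 = 93.64, giving x_1* = 0.8009.

x_1* = 0.8009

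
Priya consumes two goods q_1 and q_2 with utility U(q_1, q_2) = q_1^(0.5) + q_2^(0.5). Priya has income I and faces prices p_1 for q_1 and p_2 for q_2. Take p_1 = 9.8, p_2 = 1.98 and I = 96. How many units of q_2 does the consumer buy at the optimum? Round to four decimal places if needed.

q_2* = 40.3354

MRS = MU_q_1/MU_q_2 = (q_2/q_1)^(0.5). Set equal to p_1/p_2.
Hence q_2/q_1 = (p_1/p_2)^(1/(0.5)), i.e. raised to the 2 power.
Substitute q_2 = (q_2/q_1)·q_1 into the budget: q_1* = I/(p_1 + p_2·(q_2/q_1)).
Numerically q_2/q_1 = 24.4975, so q_1* = 96/(9.8 + 1.98·24.4975) = 1.6465 and q_2* = 24.4975·1.6465 = 40.3354.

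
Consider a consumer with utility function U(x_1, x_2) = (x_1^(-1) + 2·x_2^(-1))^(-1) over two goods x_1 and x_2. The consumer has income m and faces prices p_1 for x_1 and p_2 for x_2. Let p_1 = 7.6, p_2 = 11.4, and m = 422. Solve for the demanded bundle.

x_1* = 20.324, x_2* = 23.4682

MRS = MU_x_1/MU_x_2 = (1/2)·(x_2/x_1)^(2). Set equal to p_1/p_2.
Hence x_2/x_1 = (2·p_1/p_2)^(1/(2)), i.e. raised to the 0.5 power.
With the ratio pinned down, the budget gives x_1* = m/(p_1 + p_2·(x_2/x_1)) and x_2* = (x_2/x_1)·x_1*.
Numerically x_2/x_1 = 1.154701, so x_1* = 422/(7.6 + 11.4·1.154701) = 20.324 and x_2* = 1.154701·20.324 = 23.4682.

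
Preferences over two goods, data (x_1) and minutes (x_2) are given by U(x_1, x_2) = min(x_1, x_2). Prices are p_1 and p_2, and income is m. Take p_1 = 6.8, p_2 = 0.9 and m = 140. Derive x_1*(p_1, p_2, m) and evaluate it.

x_1* = 18.1818

Leontief preferences: the optimum is at the kink where x_1/1 = x_2/1, i.e. x_2 = x_1.
Budget: p_1·x_1 + p_2·x_1 = m, so (p_1 + p_2)·x_1 = m.
Demand: x_1*(p_1,p_2,m) = m/(p_1 + p_2), x_2* = m/(p_1 + p_2).
Here 6.8 + 0.9 = 7.7, giving x_1* = 18.1818.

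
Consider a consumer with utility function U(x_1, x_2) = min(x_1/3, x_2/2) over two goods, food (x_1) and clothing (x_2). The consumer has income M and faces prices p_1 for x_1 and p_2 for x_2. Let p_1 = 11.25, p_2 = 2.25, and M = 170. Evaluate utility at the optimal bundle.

V = 4.4444

With perfect complements, no substitution: consume in ratio x_1:x_2 = 3:2.
Budget: p_1·x_1 + p_2·(2/3)·x_1 = M, so (3·p_1 + 2·p_2)·x_1 = 3·M.
Demand: x_1*(p_1,p_2,M) = 3·M/(3·p_1 + 2·p_2), x_2* = 2·M/(3·p_1 + 2·p_2).
Here 3·11.25 + 2·2.25 = 38.25, giving x_1* = 13.3333 and x_2* = 8.8889.
Utility at the optimum: U(13.3333, 8.8889) = 4.4444.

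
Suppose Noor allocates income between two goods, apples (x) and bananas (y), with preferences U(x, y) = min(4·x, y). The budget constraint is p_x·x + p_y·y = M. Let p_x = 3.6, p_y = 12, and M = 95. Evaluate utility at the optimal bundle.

Leontief preferences: the optimum is at the kink where x/1 = y/4, i.e. y = 4·x.
Budget: p_x·x + p_y·4·x = M, so (p_x + 4·p_y)·x = M.
Demand: x*(p_x,p_y,M) = M/(p_x + 4·p_y), y* = 4·M/(p_x + 4·p_y).
Here 3.6 + 4·12 = 51.6, giving x* = 1.8411 and y* = 7.3643.
Utility at the optimum: U(1.8411, 7.3643) = 7.3643.

V = 7.3643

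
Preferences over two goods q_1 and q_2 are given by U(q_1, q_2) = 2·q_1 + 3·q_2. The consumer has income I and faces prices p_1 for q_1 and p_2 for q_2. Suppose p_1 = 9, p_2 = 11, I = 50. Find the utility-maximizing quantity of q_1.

Numerically: q_1* = 0, q_2* = 4.5455.

q_1* = 0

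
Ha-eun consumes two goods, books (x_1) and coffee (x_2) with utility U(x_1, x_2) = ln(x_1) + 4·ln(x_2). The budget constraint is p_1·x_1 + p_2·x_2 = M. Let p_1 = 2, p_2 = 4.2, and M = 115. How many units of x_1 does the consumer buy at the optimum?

Tangency: MRS = (1/4)·x_2/x_1 = p_1/p_2.
So p_2·x_2 = 4·p_1·x_1; combined with the budget, a share 0.2 of income goes to x_1.
Demand: x_1*(p_1,p_2,M) = 0.2·M/p_1 and x_2* = 0.8·M/p_2.
At p_1=2, p_2=4.2, M=115: x_1* = 0.2·115/2 = 11.5.

x_1* = 11.5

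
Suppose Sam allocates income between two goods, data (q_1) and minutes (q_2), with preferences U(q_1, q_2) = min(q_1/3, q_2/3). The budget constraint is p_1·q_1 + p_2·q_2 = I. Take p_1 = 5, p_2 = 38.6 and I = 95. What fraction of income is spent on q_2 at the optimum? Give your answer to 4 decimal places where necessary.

share on q_2 = 0.8853

With perfect complements, no substitution: consume in ratio q_1:q_2 = 3:3.
Budget: p_1·q_1 + p_2·q_1 = I, so (3·p_1 + 3·p_2)·q_1 = 3·I.
Demand: q_1*(p_1,p_2,I) = 3·I/(3·p_1 + 3·p_2), q_2* = 3·I/(3·p_1 + 3·p_2).
Here 3·5 + 3·38.6 = 130.8, giving q_1* = 2.1789 and q_2* = 2.1789.
Expenditure on q_2: 38.6·2.1789 = 84.1055; share = 0.8853.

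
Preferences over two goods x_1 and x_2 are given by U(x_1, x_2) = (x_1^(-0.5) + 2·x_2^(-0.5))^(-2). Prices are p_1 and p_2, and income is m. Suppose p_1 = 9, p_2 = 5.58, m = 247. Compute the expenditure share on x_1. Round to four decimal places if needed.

share on x_1 = 0.4249

From the CES first-order condition, (1/2)·(x_2/x_1)^(1.5) = p_1/p_2.
Solve for the ratio: x_2/x_1 = [2·p_1/p_2]^(2/3).
Substitute x_2 = (x_2/x_1)·x_1 into the budget: x_1* = m/(p_1 + p_2·(x_2/x_1)).
Numerically x_2/x_1 = 2.183193, so x_1* = 247/(9 + 5.58·2.183193) = 11.6607 and x_2* = 2.183193·11.6607 = 25.4576.
Expenditure on x_1: 9·11.6607 = 104.9465; share = 0.4249.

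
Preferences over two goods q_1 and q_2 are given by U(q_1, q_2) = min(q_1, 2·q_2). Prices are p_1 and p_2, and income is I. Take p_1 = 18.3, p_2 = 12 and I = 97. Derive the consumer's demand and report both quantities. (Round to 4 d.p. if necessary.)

q_1* = 3.9918, q_2* = 1.9959

Leontief preferences: the optimum is at the kink where q_1/2 = q_2/1, i.e. q_2 = (1/2)·q_1.
Budget: p_1·q_1 + p_2·(1/2)·q_1 = I, so (2·p_1 + p_2)·q_1 = 2·I.
Demand: q_1*(p_1,p_2,I) = 2·I/(2·p_1 + p_2), q_2* = I/(2·p_1 + p_2).
Here 2·18.3 + 12 = 48.6, giving q_1* = 3.9918 and q_2* = 1.9959.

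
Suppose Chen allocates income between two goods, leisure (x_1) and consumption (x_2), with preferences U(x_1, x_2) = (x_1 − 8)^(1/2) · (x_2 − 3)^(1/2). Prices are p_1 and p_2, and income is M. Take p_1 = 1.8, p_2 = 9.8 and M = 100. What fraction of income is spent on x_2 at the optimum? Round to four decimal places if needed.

share on x_2 = 0.575

This is Cobb-Douglas in (x_1−8, x_2−3): tangency gives 0.5·p_2·(x_2−3) = 0.5·p_1·(x_1−8).
After buying the subsistence bundle (8, 3), a share 0.5 of the remaining income goes to x_1: x_1* = 8 + 0.5·(M − 8p_1 − 3p_2)/p_1.
Discretionary income = 100 − 8·1.8 − 3·9.8 = 56.2; x_1* = 8 + 0.5·56.2/1.8 = 23.6111; x_2* = 3 + 0.5·56.2/9.8 = 5.8673.
Expenditure on x_2: 9.8·5.8673 = 57.5; share = 0.575.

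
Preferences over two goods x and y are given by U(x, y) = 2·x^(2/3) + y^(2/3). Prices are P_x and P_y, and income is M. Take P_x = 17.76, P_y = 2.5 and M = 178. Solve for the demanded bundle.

x* = 1.3714, y* = 61.4577

MU_x ∝ 2·x^(-1/3), MU_y ∝ y^(-1/3), so MRS = 2·(y/x)^(1/3) = P_x/P_y.
Solve for the ratio: y/x = [(1/2)·P_x/P_y]^(3).
Substitute y = (y/x)·x into the budget: x* = M/(P_x + P_y·(y/x)).
Numerically y/x = 44.814533, so x* = 178/(17.76 + 2.5·44.814533) = 1.3714 and y* = 44.814533·1.3714 = 61.4577.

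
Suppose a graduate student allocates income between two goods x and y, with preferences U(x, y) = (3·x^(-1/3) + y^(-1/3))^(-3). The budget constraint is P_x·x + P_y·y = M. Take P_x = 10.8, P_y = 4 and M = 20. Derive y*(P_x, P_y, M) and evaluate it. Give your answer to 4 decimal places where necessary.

y* = 1.2749

MRS = MU_x/MU_y = 3·(y/x)^(4/3). Set equal to P_x/P_y.
Solve for the ratio: y/x = [(1/3)·P_x/P_y]^(0.75).
Substitute y = (y/x)·x into the budget: x* = M/(P_x + P_y·(y/x)).
Numerically y/x = 0.924021, so x* = 20/(10.8 + 4·0.924021) = 1.3797 and y* = 0.924021·1.3797 = 1.2749.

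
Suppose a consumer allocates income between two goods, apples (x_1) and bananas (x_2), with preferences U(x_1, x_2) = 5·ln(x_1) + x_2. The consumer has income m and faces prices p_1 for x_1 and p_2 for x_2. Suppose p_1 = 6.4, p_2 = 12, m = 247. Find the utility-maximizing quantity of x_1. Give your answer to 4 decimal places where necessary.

x_1* = 9.375

So x_1*(p_1,p_2) = 5·p_2/p_1, independent of income; and x_2* = (m − 5·p_2)/p_2.
At the given prices: x_1* = 5·12/6.4 = 9.375.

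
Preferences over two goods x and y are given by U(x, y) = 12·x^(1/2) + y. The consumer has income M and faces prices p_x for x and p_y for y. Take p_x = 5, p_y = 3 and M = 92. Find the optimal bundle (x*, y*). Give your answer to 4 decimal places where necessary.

x* = 12.96, y* = 9.0667

Set MRS = p_x/p_y: 6·x^(−1/2) = p_x/p_y.
Thus x* = (6·p_y/p_x)² — independent of M — with the rest of income spent on y.
Plugging in: x* = (6·3/5)² = 12.96, y* = 9.0667.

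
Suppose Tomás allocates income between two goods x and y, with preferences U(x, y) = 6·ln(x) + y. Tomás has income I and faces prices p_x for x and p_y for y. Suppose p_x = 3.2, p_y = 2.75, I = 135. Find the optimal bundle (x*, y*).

x* = 5.1562, y* = 43.0909

MU_x = 6/x, MU_y = 1. Tangency: 6/x = p_x/p_y.
So x*(p_x,p_y) = 6·p_y/p_x, independent of income; and y* = (I − 6·p_y)/p_y.
At the given prices: x* = 6·2.75/3.2 = 5.1562, and y* = 43.0909.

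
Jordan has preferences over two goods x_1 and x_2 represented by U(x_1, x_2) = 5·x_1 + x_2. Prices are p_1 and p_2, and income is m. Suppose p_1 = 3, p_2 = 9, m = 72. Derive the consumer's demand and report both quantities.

Linear utility — the consumer picks whichever good has higher MU/price: 5/3 = 1.6667 vs 1/9 = 0.1111.
x_1 gives more utility per dollar, so spend all income on x_1: x_1* = m/p_1, x_2* = 0.
Numerically: x_1* = 24, x_2* = 0.

x_1* = 24, x_2* = 0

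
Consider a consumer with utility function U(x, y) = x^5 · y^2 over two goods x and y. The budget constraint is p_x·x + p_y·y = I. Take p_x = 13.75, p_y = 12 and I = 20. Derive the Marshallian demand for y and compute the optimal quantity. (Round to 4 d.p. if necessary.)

The MRS is (5/2)·y/x. Set MRS = p_x/p_y.
Rearranging, p_y·y = (2/5)·p_x·x. Substituting into the budget gives p_x·x·(1 + (2/5)) = I.
Demand: x*(p_x,p_y,I) = 5/7·I/p_x and y* = 2/7·I/p_y.
At p_x=13.75, p_y=12, I=20: y* = 2/7·20/12 = 0.4762.

y* = 0.4762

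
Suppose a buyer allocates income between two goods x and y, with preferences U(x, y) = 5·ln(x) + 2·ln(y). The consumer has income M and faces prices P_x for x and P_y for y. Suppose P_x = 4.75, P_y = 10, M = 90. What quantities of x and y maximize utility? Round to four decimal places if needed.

x* = 13.5338, y* = 2.5714

MU_x/MU_y = (5·y)/(2·x); tangency sets this equal to P_x/P_y.
So 5·P_y·y = 2·P_x·x; combined with the budget, a share 5/7 of income goes to x.
Demand: x*(P_x,P_y,M) = 5/7·M/P_x and y* = 2/7·M/P_y.
At P_x=4.75, P_y=10, M=90: x* = 5/7·90/4.75 = 13.5338, y* = 2.5714.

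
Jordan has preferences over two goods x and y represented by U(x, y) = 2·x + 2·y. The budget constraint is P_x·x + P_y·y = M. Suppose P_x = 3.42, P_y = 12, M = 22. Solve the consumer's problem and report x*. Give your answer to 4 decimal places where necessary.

x* = 6.4327

Perfect substitutes: compare marginal utility per dollar. 2/P_x vs 2/P_y → 0.5848 vs 0.1667.
x gives more utility per dollar, so spend all income on x: x* = M/P_x, y* = 0.
Numerically: x* = 6.4327, y* = 0.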